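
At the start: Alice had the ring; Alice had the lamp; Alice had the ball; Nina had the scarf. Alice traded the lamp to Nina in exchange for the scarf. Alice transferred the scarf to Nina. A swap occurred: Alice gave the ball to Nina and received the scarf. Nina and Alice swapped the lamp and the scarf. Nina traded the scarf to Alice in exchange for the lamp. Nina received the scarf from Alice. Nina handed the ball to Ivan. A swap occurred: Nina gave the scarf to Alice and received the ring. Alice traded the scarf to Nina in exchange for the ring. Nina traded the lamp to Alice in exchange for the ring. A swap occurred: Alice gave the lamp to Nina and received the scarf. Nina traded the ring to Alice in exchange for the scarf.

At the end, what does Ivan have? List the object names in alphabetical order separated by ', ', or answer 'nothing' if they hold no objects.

Tracking all object holders:
Start: ring:Alice, lamp:Alice, ball:Alice, scarf:Nina
Event 1 (swap lamp<->scarf: now lamp:Nina, scarf:Alice). State: ring:Alice, lamp:Nina, ball:Alice, scarf:Alice
Event 2 (give scarf: Alice -> Nina). State: ring:Alice, lamp:Nina, ball:Alice, scarf:Nina
Event 3 (swap ball<->scarf: now ball:Nina, scarf:Alice). State: ring:Alice, lamp:Nina, ball:Nina, scarf:Alice
Event 4 (swap lamp<->scarf: now lamp:Alice, scarf:Nina). State: ring:Alice, lamp:Alice, ball:Nina, scarf:Nina
Event 5 (swap scarf<->lamp: now scarf:Alice, lamp:Nina). State: ring:Alice, lamp:Nina, ball:Nina, scarf:Alice
Event 6 (give scarf: Alice -> Nina). State: ring:Alice, lamp:Nina, ball:Nina, scarf:Nina
Event 7 (give ball: Nina -> Ivan). State: ring:Alice, lamp:Nina, ball:Ivan, scarf:Nina
Event 8 (swap scarf<->ring: now scarf:Alice, ring:Nina). State: ring:Nina, lamp:Nina, ball:Ivan, scarf:Alice
Event 9 (swap scarf<->ring: now scarf:Nina, ring:Alice). State: ring:Alice, lamp:Nina, ball:Ivan, scarf:Nina
Event 10 (swap lamp<->ring: now lamp:Alice, ring:Nina). State: ring:Nina, lamp:Alice, ball:Ivan, scarf:Nina
Event 11 (swap lamp<->scarf: now lamp:Nina, scarf:Alice). State: ring:Nina, lamp:Nina, ball:Ivan, scarf:Alice
Event 12 (swap ring<->scarf: now ring:Alice, scarf:Nina). State: ring:Alice, lamp:Nina, ball:Ivan, scarf:Nina

Final state: ring:Alice, lamp:Nina, ball:Ivan, scarf:Nina
Ivan holds: ball.

Answer: ball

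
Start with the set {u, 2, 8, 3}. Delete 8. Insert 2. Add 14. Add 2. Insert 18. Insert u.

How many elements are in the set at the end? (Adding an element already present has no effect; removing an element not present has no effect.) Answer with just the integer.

Tracking the set through each operation:
Start: {2, 3, 8, u}
Event 1 (remove 8): removed. Set: {2, 3, u}
Event 2 (add 2): already present, no change. Set: {2, 3, u}
Event 3 (add 14): added. Set: {14, 2, 3, u}
Event 4 (add 2): already present, no change. Set: {14, 2, 3, u}
Event 5 (add 18): added. Set: {14, 18, 2, 3, u}
Event 6 (add u): already present, no change. Set: {14, 18, 2, 3, u}

Final set: {14, 18, 2, 3, u} (size 5)

Answer: 5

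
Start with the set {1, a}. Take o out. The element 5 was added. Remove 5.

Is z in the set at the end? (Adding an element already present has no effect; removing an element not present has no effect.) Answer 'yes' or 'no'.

Tracking the set through each operation:
Start: {1, a}
Event 1 (remove o): not present, no change. Set: {1, a}
Event 2 (add 5): added. Set: {1, 5, a}
Event 3 (remove 5): removed. Set: {1, a}

Final set: {1, a} (size 2)
z is NOT in the final set.

Answer: no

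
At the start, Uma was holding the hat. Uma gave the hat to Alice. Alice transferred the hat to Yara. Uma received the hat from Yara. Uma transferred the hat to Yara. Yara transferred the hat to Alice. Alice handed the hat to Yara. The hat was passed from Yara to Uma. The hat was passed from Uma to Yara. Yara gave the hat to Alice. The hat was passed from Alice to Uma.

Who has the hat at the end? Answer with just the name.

Tracking the hat through each event:
Start: Uma has the hat.
After event 1: Alice has the hat.
After event 2: Yara has the hat.
After event 3: Uma has the hat.
After event 4: Yara has the hat.
After event 5: Alice has the hat.
After event 6: Yara has the hat.
After event 7: Uma has the hat.
After event 8: Yara has the hat.
After event 9: Alice has the hat.
After event 10: Uma has the hat.

Answer: Uma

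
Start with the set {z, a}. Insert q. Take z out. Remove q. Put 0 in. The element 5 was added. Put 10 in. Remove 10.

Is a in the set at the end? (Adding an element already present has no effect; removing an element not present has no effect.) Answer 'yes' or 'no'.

Answer: yes

Derivation:
Tracking the set through each operation:
Start: {a, z}
Event 1 (add q): added. Set: {a, q, z}
Event 2 (remove z): removed. Set: {a, q}
Event 3 (remove q): removed. Set: {a}
Event 4 (add 0): added. Set: {0, a}
Event 5 (add 5): added. Set: {0, 5, a}
Event 6 (add 10): added. Set: {0, 10, 5, a}
Event 7 (remove 10): removed. Set: {0, 5, a}

Final set: {0, 5, a} (size 3)
a is in the final set.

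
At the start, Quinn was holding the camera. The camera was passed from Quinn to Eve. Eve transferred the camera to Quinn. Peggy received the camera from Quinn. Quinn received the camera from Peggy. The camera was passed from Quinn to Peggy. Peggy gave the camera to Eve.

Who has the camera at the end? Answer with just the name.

Tracking the camera through each event:
Start: Quinn has the camera.
After event 1: Eve has the camera.
After event 2: Quinn has the camera.
After event 3: Peggy has the camera.
After event 4: Quinn has the camera.
After event 5: Peggy has the camera.
After event 6: Eve has the camera.

Answer: Eve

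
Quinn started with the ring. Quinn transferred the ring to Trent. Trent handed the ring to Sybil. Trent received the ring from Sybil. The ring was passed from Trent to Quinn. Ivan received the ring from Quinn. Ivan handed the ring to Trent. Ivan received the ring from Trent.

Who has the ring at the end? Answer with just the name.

Answer: Ivan

Derivation:
Tracking the ring through each event:
Start: Quinn has the ring.
After event 1: Trent has the ring.
After event 2: Sybil has the ring.
After event 3: Trent has the ring.
After event 4: Quinn has the ring.
After event 5: Ivan has the ring.
After event 6: Trent has the ring.
After event 7: Ivan has the ring.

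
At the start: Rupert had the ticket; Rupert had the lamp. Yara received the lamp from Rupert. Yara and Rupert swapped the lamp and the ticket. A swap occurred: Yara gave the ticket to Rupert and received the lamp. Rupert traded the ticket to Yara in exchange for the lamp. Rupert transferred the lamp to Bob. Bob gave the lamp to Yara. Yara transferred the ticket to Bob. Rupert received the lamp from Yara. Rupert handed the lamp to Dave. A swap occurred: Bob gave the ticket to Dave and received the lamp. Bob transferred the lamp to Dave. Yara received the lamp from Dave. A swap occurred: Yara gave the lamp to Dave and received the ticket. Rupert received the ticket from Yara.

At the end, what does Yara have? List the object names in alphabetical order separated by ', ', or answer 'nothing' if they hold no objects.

Tracking all object holders:
Start: ticket:Rupert, lamp:Rupert
Event 1 (give lamp: Rupert -> Yara). State: ticket:Rupert, lamp:Yara
Event 2 (swap lamp<->ticket: now lamp:Rupert, ticket:Yara). State: ticket:Yara, lamp:Rupert
Event 3 (swap ticket<->lamp: now ticket:Rupert, lamp:Yara). State: ticket:Rupert, lamp:Yara
Event 4 (swap ticket<->lamp: now ticket:Yara, lamp:Rupert). State: ticket:Yara, lamp:Rupert
Event 5 (give lamp: Rupert -> Bob). State: ticket:Yara, lamp:Bob
Event 6 (give lamp: Bob -> Yara). State: ticket:Yara, lamp:Yara
Event 7 (give ticket: Yara -> Bob). State: ticket:Bob, lamp:Yara
Event 8 (give lamp: Yara -> Rupert). State: ticket:Bob, lamp:Rupert
Event 9 (give lamp: Rupert -> Dave). State: ticket:Bob, lamp:Dave
Event 10 (swap ticket<->lamp: now ticket:Dave, lamp:Bob). State: ticket:Dave, lamp:Bob
Event 11 (give lamp: Bob -> Dave). State: ticket:Dave, lamp:Dave
Event 12 (give lamp: Dave -> Yara). State: ticket:Dave, lamp:Yara
Event 13 (swap lamp<->ticket: now lamp:Dave, ticket:Yara). State: ticket:Yara, lamp:Dave
Event 14 (give ticket: Yara -> Rupert). State: ticket:Rupert, lamp:Dave

Final state: ticket:Rupert, lamp:Dave
Yara holds: (nothing).

Answer: nothing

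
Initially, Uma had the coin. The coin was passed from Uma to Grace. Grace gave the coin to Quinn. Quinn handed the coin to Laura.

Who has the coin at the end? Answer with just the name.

Tracking the coin through each event:
Start: Uma has the coin.
After event 1: Grace has the coin.
After event 2: Quinn has the coin.
After event 3: Laura has the coin.

Answer: Laura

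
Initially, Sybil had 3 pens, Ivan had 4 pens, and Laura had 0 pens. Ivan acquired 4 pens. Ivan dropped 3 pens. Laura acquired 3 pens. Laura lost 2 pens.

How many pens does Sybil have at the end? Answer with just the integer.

Answer: 3

Derivation:
Tracking counts step by step:
Start: Sybil=3, Ivan=4, Laura=0
Event 1 (Ivan +4): Ivan: 4 -> 8. State: Sybil=3, Ivan=8, Laura=0
Event 2 (Ivan -3): Ivan: 8 -> 5. State: Sybil=3, Ivan=5, Laura=0
Event 3 (Laura +3): Laura: 0 -> 3. State: Sybil=3, Ivan=5, Laura=3
Event 4 (Laura -2): Laura: 3 -> 1. State: Sybil=3, Ivan=5, Laura=1

Sybil's final count: 3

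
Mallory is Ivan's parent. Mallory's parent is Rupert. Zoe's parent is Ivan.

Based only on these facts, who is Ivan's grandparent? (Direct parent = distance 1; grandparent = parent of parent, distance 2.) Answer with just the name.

Answer: Rupert

Derivation:
Reconstructing the parent chain from the given facts:
  Rupert -> Mallory -> Ivan -> Zoe
(each arrow means 'parent of the next')
Positions in the chain (0 = top):
  position of Rupert: 0
  position of Mallory: 1
  position of Ivan: 2
  position of Zoe: 3

Ivan is at position 2; the grandparent is 2 steps up the chain, i.e. position 0: Rupert.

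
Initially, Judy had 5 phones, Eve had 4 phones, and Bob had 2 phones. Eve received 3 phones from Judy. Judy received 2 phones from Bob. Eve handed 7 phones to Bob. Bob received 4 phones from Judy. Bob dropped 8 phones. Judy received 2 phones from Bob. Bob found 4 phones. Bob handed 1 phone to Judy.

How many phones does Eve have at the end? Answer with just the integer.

Tracking counts step by step:
Start: Judy=5, Eve=4, Bob=2
Event 1 (Judy -> Eve, 3): Judy: 5 -> 2, Eve: 4 -> 7. State: Judy=2, Eve=7, Bob=2
Event 2 (Bob -> Judy, 2): Bob: 2 -> 0, Judy: 2 -> 4. State: Judy=4, Eve=7, Bob=0
Event 3 (Eve -> Bob, 7): Eve: 7 -> 0, Bob: 0 -> 7. State: Judy=4, Eve=0, Bob=7
Event 4 (Judy -> Bob, 4): Judy: 4 -> 0, Bob: 7 -> 11. State: Judy=0, Eve=0, Bob=11
Event 5 (Bob -8): Bob: 11 -> 3. State: Judy=0, Eve=0, Bob=3
Event 6 (Bob -> Judy, 2): Bob: 3 -> 1, Judy: 0 -> 2. State: Judy=2, Eve=0, Bob=1
Event 7 (Bob +4): Bob: 1 -> 5. State: Judy=2, Eve=0, Bob=5
Event 8 (Bob -> Judy, 1): Bob: 5 -> 4, Judy: 2 -> 3. State: Judy=3, Eve=0, Bob=4

Eve's final count: 0

Answer: 0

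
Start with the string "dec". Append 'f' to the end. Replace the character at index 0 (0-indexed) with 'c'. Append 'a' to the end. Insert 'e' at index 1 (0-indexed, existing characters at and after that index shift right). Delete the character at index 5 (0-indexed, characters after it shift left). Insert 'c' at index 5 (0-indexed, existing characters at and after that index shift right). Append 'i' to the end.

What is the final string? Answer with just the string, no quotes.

Answer: ceecfci

Derivation:
Applying each edit step by step:
Start: "dec"
Op 1 (append 'f'): "dec" -> "decf"
Op 2 (replace idx 0: 'd' -> 'c'): "decf" -> "cecf"
Op 3 (append 'a'): "cecf" -> "cecfa"
Op 4 (insert 'e' at idx 1): "cecfa" -> "ceecfa"
Op 5 (delete idx 5 = 'a'): "ceecfa" -> "ceecf"
Op 6 (insert 'c' at idx 5): "ceecf" -> "ceecfc"
Op 7 (append 'i'): "ceecfc" -> "ceecfci"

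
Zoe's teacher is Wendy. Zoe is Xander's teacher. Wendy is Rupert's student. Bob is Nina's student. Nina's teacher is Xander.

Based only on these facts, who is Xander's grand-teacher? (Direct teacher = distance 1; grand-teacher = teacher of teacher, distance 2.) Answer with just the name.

Reconstructing the teacher chain from the given facts:
  Rupert -> Wendy -> Zoe -> Xander -> Nina -> Bob
(each arrow means 'teacher of the next')
Positions in the chain (0 = top):
  position of Rupert: 0
  position of Wendy: 1
  position of Zoe: 2
  position of Xander: 3
  position of Nina: 4
  position of Bob: 5

Xander is at position 3; the grand-teacher is 2 steps up the chain, i.e. position 1: Wendy.

Answer: Wendy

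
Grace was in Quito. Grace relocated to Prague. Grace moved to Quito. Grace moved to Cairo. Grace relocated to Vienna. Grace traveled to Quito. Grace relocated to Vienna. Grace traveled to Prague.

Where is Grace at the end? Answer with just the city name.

Tracking Grace's location:
Start: Grace is in Quito.
After move 1: Quito -> Prague. Grace is in Prague.
After move 2: Prague -> Quito. Grace is in Quito.
After move 3: Quito -> Cairo. Grace is in Cairo.
After move 4: Cairo -> Vienna. Grace is in Vienna.
After move 5: Vienna -> Quito. Grace is in Quito.
After move 6: Quito -> Vienna. Grace is in Vienna.
After move 7: Vienna -> Prague. Grace is in Prague.

Answer: Prague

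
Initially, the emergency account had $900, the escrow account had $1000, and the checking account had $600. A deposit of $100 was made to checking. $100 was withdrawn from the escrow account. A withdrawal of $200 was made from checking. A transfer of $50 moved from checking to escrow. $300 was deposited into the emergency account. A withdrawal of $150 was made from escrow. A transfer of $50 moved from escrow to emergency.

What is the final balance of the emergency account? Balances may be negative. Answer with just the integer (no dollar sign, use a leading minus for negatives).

Tracking account balances step by step:
Start: emergency=900, escrow=1000, checking=600
Event 1 (deposit 100 to checking): checking: 600 + 100 = 700. Balances: emergency=900, escrow=1000, checking=700
Event 2 (withdraw 100 from escrow): escrow: 1000 - 100 = 900. Balances: emergency=900, escrow=900, checking=700
Event 3 (withdraw 200 from checking): checking: 700 - 200 = 500. Balances: emergency=900, escrow=900, checking=500
Event 4 (transfer 50 checking -> escrow): checking: 500 - 50 = 450, escrow: 900 + 50 = 950. Balances: emergency=900, escrow=950, checking=450
Event 5 (deposit 300 to emergency): emergency: 900 + 300 = 1200. Balances: emergency=1200, escrow=950, checking=450
Event 6 (withdraw 150 from escrow): escrow: 950 - 150 = 800. Balances: emergency=1200, escrow=800, checking=450
Event 7 (transfer 50 escrow -> emergency): escrow: 800 - 50 = 750, emergency: 1200 + 50 = 1250. Balances: emergency=1250, escrow=750, checking=450

Final balance of emergency: 1250

Answer: 1250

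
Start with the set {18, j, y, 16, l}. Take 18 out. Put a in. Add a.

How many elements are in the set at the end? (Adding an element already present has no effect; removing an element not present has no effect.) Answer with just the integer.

Answer: 5

Derivation:
Tracking the set through each operation:
Start: {16, 18, j, l, y}
Event 1 (remove 18): removed. Set: {16, j, l, y}
Event 2 (add a): added. Set: {16, a, j, l, y}
Event 3 (add a): already present, no change. Set: {16, a, j, l, y}

Final set: {16, a, j, l, y} (size 5)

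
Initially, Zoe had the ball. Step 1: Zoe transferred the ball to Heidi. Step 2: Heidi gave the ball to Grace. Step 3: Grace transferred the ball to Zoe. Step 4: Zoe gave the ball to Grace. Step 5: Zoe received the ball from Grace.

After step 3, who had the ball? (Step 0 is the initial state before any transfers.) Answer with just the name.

Answer: Zoe

Derivation:
Tracking the ball holder through step 3:
After step 0 (start): Zoe
After step 1: Heidi
After step 2: Grace
After step 3: Zoe

At step 3, the holder is Zoe.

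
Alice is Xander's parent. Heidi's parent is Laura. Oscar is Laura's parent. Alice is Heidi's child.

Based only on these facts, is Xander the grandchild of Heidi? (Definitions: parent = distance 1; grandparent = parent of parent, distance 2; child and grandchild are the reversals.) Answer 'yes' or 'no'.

Answer: yes

Derivation:
Reconstructing the parent chain from the given facts:
  Oscar -> Laura -> Heidi -> Alice -> Xander
(each arrow means 'parent of the next')
Positions in the chain (0 = top):
  position of Oscar: 0
  position of Laura: 1
  position of Heidi: 2
  position of Alice: 3
  position of Xander: 4

Xander is at position 4, Heidi is at position 2; signed distance (j - i) = -2.
'grandchild' requires j - i = -2. Actual distance is -2, so the relation HOLDS.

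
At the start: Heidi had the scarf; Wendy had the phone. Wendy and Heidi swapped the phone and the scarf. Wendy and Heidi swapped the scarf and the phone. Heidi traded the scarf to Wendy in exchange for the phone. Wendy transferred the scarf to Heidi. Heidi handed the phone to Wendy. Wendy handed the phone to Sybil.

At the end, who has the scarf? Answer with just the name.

Answer: Heidi

Derivation:
Tracking all object holders:
Start: scarf:Heidi, phone:Wendy
Event 1 (swap phone<->scarf: now phone:Heidi, scarf:Wendy). State: scarf:Wendy, phone:Heidi
Event 2 (swap scarf<->phone: now scarf:Heidi, phone:Wendy). State: scarf:Heidi, phone:Wendy
Event 3 (swap scarf<->phone: now scarf:Wendy, phone:Heidi). State: scarf:Wendy, phone:Heidi
Event 4 (give scarf: Wendy -> Heidi). State: scarf:Heidi, phone:Heidi
Event 5 (give phone: Heidi -> Wendy). State: scarf:Heidi, phone:Wendy
Event 6 (give phone: Wendy -> Sybil). State: scarf:Heidi, phone:Sybil

Final state: scarf:Heidi, phone:Sybil
The scarf is held by Heidi.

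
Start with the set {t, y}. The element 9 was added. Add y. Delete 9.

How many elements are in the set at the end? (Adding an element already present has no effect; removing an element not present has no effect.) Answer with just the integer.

Answer: 2

Derivation:
Tracking the set through each operation:
Start: {t, y}
Event 1 (add 9): added. Set: {9, t, y}
Event 2 (add y): already present, no change. Set: {9, t, y}
Event 3 (remove 9): removed. Set: {t, y}

Final set: {t, y} (size 2)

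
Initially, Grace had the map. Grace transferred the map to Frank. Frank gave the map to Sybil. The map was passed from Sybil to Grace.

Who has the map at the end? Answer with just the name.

Tracking the map through each event:
Start: Grace has the map.
After event 1: Frank has the map.
After event 2: Sybil has the map.
After event 3: Grace has the map.

Answer: Grace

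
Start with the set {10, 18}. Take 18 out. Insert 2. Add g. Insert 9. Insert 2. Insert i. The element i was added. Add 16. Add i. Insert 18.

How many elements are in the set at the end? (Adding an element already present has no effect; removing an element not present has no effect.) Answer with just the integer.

Answer: 7

Derivation:
Tracking the set through each operation:
Start: {10, 18}
Event 1 (remove 18): removed. Set: {10}
Event 2 (add 2): added. Set: {10, 2}
Event 3 (add g): added. Set: {10, 2, g}
Event 4 (add 9): added. Set: {10, 2, 9, g}
Event 5 (add 2): already present, no change. Set: {10, 2, 9, g}
Event 6 (add i): added. Set: {10, 2, 9, g, i}
Event 7 (add i): already present, no change. Set: {10, 2, 9, g, i}
Event 8 (add 16): added. Set: {10, 16, 2, 9, g, i}
Event 9 (add i): already present, no change. Set: {10, 16, 2, 9, g, i}
Event 10 (add 18): added. Set: {10, 16, 18, 2, 9, g, i}

Final set: {10, 16, 18, 2, 9, g, i} (size 7)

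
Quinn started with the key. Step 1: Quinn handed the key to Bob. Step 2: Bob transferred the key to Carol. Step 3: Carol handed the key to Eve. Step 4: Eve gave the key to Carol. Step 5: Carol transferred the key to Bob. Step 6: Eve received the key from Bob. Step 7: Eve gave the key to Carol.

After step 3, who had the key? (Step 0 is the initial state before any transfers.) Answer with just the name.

Tracking the key holder through step 3:
After step 0 (start): Quinn
After step 1: Bob
After step 2: Carol
After step 3: Eve

At step 3, the holder is Eve.

Answer: Eve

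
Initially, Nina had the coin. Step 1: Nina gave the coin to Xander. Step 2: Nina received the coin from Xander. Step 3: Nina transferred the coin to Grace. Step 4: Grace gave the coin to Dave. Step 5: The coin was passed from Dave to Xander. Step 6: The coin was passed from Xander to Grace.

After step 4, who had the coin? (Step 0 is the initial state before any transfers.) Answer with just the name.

Tracking the coin holder through step 4:
After step 0 (start): Nina
After step 1: Xander
After step 2: Nina
After step 3: Grace
After step 4: Dave

At step 4, the holder is Dave.

Answer: Dave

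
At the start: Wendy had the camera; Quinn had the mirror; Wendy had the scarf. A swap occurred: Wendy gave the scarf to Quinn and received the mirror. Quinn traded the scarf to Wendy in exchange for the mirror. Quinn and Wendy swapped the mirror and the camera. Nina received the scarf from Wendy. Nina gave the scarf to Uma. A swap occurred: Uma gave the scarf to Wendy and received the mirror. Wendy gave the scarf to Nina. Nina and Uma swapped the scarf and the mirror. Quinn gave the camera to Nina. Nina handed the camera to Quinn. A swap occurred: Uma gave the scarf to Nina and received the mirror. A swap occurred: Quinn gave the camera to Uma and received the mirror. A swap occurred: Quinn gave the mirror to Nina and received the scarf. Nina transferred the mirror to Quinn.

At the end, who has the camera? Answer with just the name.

Tracking all object holders:
Start: camera:Wendy, mirror:Quinn, scarf:Wendy
Event 1 (swap scarf<->mirror: now scarf:Quinn, mirror:Wendy). State: camera:Wendy, mirror:Wendy, scarf:Quinn
Event 2 (swap scarf<->mirror: now scarf:Wendy, mirror:Quinn). State: camera:Wendy, mirror:Quinn, scarf:Wendy
Event 3 (swap mirror<->camera: now mirror:Wendy, camera:Quinn). State: camera:Quinn, mirror:Wendy, scarf:Wendy
Event 4 (give scarf: Wendy -> Nina). State: camera:Quinn, mirror:Wendy, scarf:Nina
Event 5 (give scarf: Nina -> Uma). State: camera:Quinn, mirror:Wendy, scarf:Uma
Event 6 (swap scarf<->mirror: now scarf:Wendy, mirror:Uma). State: camera:Quinn, mirror:Uma, scarf:Wendy
Event 7 (give scarf: Wendy -> Nina). State: camera:Quinn, mirror:Uma, scarf:Nina
Event 8 (swap scarf<->mirror: now scarf:Uma, mirror:Nina). State: camera:Quinn, mirror:Nina, scarf:Uma
Event 9 (give camera: Quinn -> Nina). State: camera:Nina, mirror:Nina, scarf:Uma
Event 10 (give camera: Nina -> Quinn). State: camera:Quinn, mirror:Nina, scarf:Uma
Event 11 (swap scarf<->mirror: now scarf:Nina, mirror:Uma). State: camera:Quinn, mirror:Uma, scarf:Nina
Event 12 (swap camera<->mirror: now camera:Uma, mirror:Quinn). State: camera:Uma, mirror:Quinn, scarf:Nina
Event 13 (swap mirror<->scarf: now mirror:Nina, scarf:Quinn). State: camera:Uma, mirror:Nina, scarf:Quinn
Event 14 (give mirror: Nina -> Quinn). State: camera:Uma, mirror:Quinn, scarf:Quinn

Final state: camera:Uma, mirror:Quinn, scarf:Quinn
The camera is held by Uma.

Answer: Uma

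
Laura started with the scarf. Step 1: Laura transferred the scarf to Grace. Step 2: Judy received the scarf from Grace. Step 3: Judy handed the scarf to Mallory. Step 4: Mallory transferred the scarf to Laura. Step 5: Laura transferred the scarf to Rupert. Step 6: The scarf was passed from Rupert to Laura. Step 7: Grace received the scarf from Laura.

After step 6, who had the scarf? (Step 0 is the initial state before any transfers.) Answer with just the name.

Tracking the scarf holder through step 6:
After step 0 (start): Laura
After step 1: Grace
After step 2: Judy
After step 3: Mallory
After step 4: Laura
After step 5: Rupert
After step 6: Laura

At step 6, the holder is Laura.

Answer: Laura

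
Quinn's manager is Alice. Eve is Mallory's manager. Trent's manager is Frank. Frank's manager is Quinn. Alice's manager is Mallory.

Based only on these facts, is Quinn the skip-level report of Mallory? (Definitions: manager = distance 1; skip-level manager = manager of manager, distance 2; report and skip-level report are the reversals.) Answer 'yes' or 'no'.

Reconstructing the manager chain from the given facts:
  Eve -> Mallory -> Alice -> Quinn -> Frank -> Trent
(each arrow means 'manager of the next')
Positions in the chain (0 = top):
  position of Eve: 0
  position of Mallory: 1
  position of Alice: 2
  position of Quinn: 3
  position of Frank: 4
  position of Trent: 5

Quinn is at position 3, Mallory is at position 1; signed distance (j - i) = -2.
'skip-level report' requires j - i = -2. Actual distance is -2, so the relation HOLDS.

Answer: yes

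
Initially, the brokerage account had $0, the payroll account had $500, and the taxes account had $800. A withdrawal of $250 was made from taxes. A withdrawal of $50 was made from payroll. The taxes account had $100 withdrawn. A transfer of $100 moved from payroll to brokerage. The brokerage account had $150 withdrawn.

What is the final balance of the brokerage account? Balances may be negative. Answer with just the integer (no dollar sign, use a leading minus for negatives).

Answer: -50

Derivation:
Tracking account balances step by step:
Start: brokerage=0, payroll=500, taxes=800
Event 1 (withdraw 250 from taxes): taxes: 800 - 250 = 550. Balances: brokerage=0, payroll=500, taxes=550
Event 2 (withdraw 50 from payroll): payroll: 500 - 50 = 450. Balances: brokerage=0, payroll=450, taxes=550
Event 3 (withdraw 100 from taxes): taxes: 550 - 100 = 450. Balances: brokerage=0, payroll=450, taxes=450
Event 4 (transfer 100 payroll -> brokerage): payroll: 450 - 100 = 350, brokerage: 0 + 100 = 100. Balances: brokerage=100, payroll=350, taxes=450
Event 5 (withdraw 150 from brokerage): brokerage: 100 - 150 = -50. Balances: brokerage=-50, payroll=350, taxes=450

Final balance of brokerage: -50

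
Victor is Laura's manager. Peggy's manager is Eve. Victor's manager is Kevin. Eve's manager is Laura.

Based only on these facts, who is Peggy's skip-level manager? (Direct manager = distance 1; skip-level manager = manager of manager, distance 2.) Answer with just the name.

Reconstructing the manager chain from the given facts:
  Kevin -> Victor -> Laura -> Eve -> Peggy
(each arrow means 'manager of the next')
Positions in the chain (0 = top):
  position of Kevin: 0
  position of Victor: 1
  position of Laura: 2
  position of Eve: 3
  position of Peggy: 4

Peggy is at position 4; the skip-level manager is 2 steps up the chain, i.e. position 2: Laura.

Answer: Laura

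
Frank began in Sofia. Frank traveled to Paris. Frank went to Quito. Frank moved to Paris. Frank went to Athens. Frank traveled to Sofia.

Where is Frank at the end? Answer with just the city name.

Answer: Sofia

Derivation:
Tracking Frank's location:
Start: Frank is in Sofia.
After move 1: Sofia -> Paris. Frank is in Paris.
After move 2: Paris -> Quito. Frank is in Quito.
After move 3: Quito -> Paris. Frank is in Paris.
After move 4: Paris -> Athens. Frank is in Athens.
After move 5: Athens -> Sofia. Frank is in Sofia.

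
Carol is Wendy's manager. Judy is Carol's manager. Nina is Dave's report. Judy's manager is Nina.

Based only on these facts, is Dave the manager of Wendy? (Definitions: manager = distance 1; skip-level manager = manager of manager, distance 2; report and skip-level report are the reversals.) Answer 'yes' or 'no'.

Reconstructing the manager chain from the given facts:
  Dave -> Nina -> Judy -> Carol -> Wendy
(each arrow means 'manager of the next')
Positions in the chain (0 = top):
  position of Dave: 0
  position of Nina: 1
  position of Judy: 2
  position of Carol: 3
  position of Wendy: 4

Dave is at position 0, Wendy is at position 4; signed distance (j - i) = 4.
'manager' requires j - i = 1. Actual distance is 4, so the relation does NOT hold.

Answer: no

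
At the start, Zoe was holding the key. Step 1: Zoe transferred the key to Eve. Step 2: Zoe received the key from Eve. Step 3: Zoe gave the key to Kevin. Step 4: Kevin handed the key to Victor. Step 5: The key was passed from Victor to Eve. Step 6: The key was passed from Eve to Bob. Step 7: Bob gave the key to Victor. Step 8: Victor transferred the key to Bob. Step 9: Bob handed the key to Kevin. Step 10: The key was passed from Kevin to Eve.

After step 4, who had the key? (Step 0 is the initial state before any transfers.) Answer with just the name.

Answer: Victor

Derivation:
Tracking the key holder through step 4:
After step 0 (start): Zoe
After step 1: Eve
After step 2: Zoe
After step 3: Kevin
After step 4: Victor

At step 4, the holder is Victor.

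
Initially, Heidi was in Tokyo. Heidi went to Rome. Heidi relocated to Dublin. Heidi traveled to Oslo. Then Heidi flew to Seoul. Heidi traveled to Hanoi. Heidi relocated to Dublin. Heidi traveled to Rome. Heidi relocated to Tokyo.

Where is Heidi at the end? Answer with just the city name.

Tracking Heidi's location:
Start: Heidi is in Tokyo.
After move 1: Tokyo -> Rome. Heidi is in Rome.
After move 2: Rome -> Dublin. Heidi is in Dublin.
After move 3: Dublin -> Oslo. Heidi is in Oslo.
After move 4: Oslo -> Seoul. Heidi is in Seoul.
After move 5: Seoul -> Hanoi. Heidi is in Hanoi.
After move 6: Hanoi -> Dublin. Heidi is in Dublin.
After move 7: Dublin -> Rome. Heidi is in Rome.
After move 8: Rome -> Tokyo. Heidi is in Tokyo.

Answer: Tokyo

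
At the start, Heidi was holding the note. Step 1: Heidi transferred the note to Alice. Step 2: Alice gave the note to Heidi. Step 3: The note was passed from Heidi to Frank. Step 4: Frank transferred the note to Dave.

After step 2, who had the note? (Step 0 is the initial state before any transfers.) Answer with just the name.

Answer: Heidi

Derivation:
Tracking the note holder through step 2:
After step 0 (start): Heidi
After step 1: Alice
After step 2: Heidi

At step 2, the holder is Heidi.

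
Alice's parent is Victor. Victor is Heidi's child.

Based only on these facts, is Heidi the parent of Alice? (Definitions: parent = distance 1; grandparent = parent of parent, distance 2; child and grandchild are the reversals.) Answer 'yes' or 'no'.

Reconstructing the parent chain from the given facts:
  Heidi -> Victor -> Alice
(each arrow means 'parent of the next')
Positions in the chain (0 = top):
  position of Heidi: 0
  position of Victor: 1
  position of Alice: 2

Heidi is at position 0, Alice is at position 2; signed distance (j - i) = 2.
'parent' requires j - i = 1. Actual distance is 2, so the relation does NOT hold.

Answer: no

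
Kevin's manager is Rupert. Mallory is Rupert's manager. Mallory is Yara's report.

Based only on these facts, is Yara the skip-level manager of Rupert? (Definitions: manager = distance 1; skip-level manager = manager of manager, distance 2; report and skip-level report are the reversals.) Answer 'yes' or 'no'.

Answer: yes

Derivation:
Reconstructing the manager chain from the given facts:
  Yara -> Mallory -> Rupert -> Kevin
(each arrow means 'manager of the next')
Positions in the chain (0 = top):
  position of Yara: 0
  position of Mallory: 1
  position of Rupert: 2
  position of Kevin: 3

Yara is at position 0, Rupert is at position 2; signed distance (j - i) = 2.
'skip-level manager' requires j - i = 2. Actual distance is 2, so the relation HOLDS.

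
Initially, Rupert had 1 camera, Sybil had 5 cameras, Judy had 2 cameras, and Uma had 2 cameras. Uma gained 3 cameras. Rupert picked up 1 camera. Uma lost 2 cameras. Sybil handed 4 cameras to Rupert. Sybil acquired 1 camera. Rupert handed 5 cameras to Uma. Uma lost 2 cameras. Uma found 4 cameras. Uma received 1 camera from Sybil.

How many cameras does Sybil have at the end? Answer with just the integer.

Tracking counts step by step:
Start: Rupert=1, Sybil=5, Judy=2, Uma=2
Event 1 (Uma +3): Uma: 2 -> 5. State: Rupert=1, Sybil=5, Judy=2, Uma=5
Event 2 (Rupert +1): Rupert: 1 -> 2. State: Rupert=2, Sybil=5, Judy=2, Uma=5
Event 3 (Uma -2): Uma: 5 -> 3. State: Rupert=2, Sybil=5, Judy=2, Uma=3
Event 4 (Sybil -> Rupert, 4): Sybil: 5 -> 1, Rupert: 2 -> 6. State: Rupert=6, Sybil=1, Judy=2, Uma=3
Event 5 (Sybil +1): Sybil: 1 -> 2. State: Rupert=6, Sybil=2, Judy=2, Uma=3
Event 6 (Rupert -> Uma, 5): Rupert: 6 -> 1, Uma: 3 -> 8. State: Rupert=1, Sybil=2, Judy=2, Uma=8
Event 7 (Uma -2): Uma: 8 -> 6. State: Rupert=1, Sybil=2, Judy=2, Uma=6
Event 8 (Uma +4): Uma: 6 -> 10. State: Rupert=1, Sybil=2, Judy=2, Uma=10
Event 9 (Sybil -> Uma, 1): Sybil: 2 -> 1, Uma: 10 -> 11. State: Rupert=1, Sybil=1, Judy=2, Uma=11

Sybil's final count: 1

Answer: 1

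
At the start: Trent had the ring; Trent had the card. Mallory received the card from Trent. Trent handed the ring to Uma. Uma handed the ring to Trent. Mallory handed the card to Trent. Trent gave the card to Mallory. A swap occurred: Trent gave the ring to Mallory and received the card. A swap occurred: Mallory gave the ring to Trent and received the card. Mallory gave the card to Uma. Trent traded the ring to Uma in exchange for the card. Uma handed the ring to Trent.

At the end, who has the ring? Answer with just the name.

Answer: Trent

Derivation:
Tracking all object holders:
Start: ring:Trent, card:Trent
Event 1 (give card: Trent -> Mallory). State: ring:Trent, card:Mallory
Event 2 (give ring: Trent -> Uma). State: ring:Uma, card:Mallory
Event 3 (give ring: Uma -> Trent). State: ring:Trent, card:Mallory
Event 4 (give card: Mallory -> Trent). State: ring:Trent, card:Trent
Event 5 (give card: Trent -> Mallory). State: ring:Trent, card:Mallory
Event 6 (swap ring<->card: now ring:Mallory, card:Trent). State: ring:Mallory, card:Trent
Event 7 (swap ring<->card: now ring:Trent, card:Mallory). State: ring:Trent, card:Mallory
Event 8 (give card: Mallory -> Uma). State: ring:Trent, card:Uma
Event 9 (swap ring<->card: now ring:Uma, card:Trent). State: ring:Uma, card:Trent
Event 10 (give ring: Uma -> Trent). State: ring:Trent, card:Trent

Final state: ring:Trent, card:Trent
The ring is held by Trent.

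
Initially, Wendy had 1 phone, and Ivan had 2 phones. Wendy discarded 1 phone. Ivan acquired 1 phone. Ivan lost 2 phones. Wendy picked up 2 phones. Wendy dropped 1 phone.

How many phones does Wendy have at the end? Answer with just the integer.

Answer: 1

Derivation:
Tracking counts step by step:
Start: Wendy=1, Ivan=2
Event 1 (Wendy -1): Wendy: 1 -> 0. State: Wendy=0, Ivan=2
Event 2 (Ivan +1): Ivan: 2 -> 3. State: Wendy=0, Ivan=3
Event 3 (Ivan -2): Ivan: 3 -> 1. State: Wendy=0, Ivan=1
Event 4 (Wendy +2): Wendy: 0 -> 2. State: Wendy=2, Ivan=1
Event 5 (Wendy -1): Wendy: 2 -> 1. State: Wendy=1, Ivan=1

Wendy's final count: 1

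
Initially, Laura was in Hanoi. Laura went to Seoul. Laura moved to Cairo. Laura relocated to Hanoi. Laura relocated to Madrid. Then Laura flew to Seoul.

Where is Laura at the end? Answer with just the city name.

Answer: Seoul

Derivation:
Tracking Laura's location:
Start: Laura is in Hanoi.
After move 1: Hanoi -> Seoul. Laura is in Seoul.
After move 2: Seoul -> Cairo. Laura is in Cairo.
After move 3: Cairo -> Hanoi. Laura is in Hanoi.
After move 4: Hanoi -> Madrid. Laura is in Madrid.
After move 5: Madrid -> Seoul. Laura is in Seoul.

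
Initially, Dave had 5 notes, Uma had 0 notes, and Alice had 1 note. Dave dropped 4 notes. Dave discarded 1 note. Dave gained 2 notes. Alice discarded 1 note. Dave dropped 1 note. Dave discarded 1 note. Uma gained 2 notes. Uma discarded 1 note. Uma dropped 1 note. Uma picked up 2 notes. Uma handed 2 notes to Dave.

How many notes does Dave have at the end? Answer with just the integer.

Tracking counts step by step:
Start: Dave=5, Uma=0, Alice=1
Event 1 (Dave -4): Dave: 5 -> 1. State: Dave=1, Uma=0, Alice=1
Event 2 (Dave -1): Dave: 1 -> 0. State: Dave=0, Uma=0, Alice=1
Event 3 (Dave +2): Dave: 0 -> 2. State: Dave=2, Uma=0, Alice=1
Event 4 (Alice -1): Alice: 1 -> 0. State: Dave=2, Uma=0, Alice=0
Event 5 (Dave -1): Dave: 2 -> 1. State: Dave=1, Uma=0, Alice=0
Event 6 (Dave -1): Dave: 1 -> 0. State: Dave=0, Uma=0, Alice=0
Event 7 (Uma +2): Uma: 0 -> 2. State: Dave=0, Uma=2, Alice=0
Event 8 (Uma -1): Uma: 2 -> 1. State: Dave=0, Uma=1, Alice=0
Event 9 (Uma -1): Uma: 1 -> 0. State: Dave=0, Uma=0, Alice=0
Event 10 (Uma +2): Uma: 0 -> 2. State: Dave=0, Uma=2, Alice=0
Event 11 (Uma -> Dave, 2): Uma: 2 -> 0, Dave: 0 -> 2. State: Dave=2, Uma=0, Alice=0

Dave's final count: 2

Answer: 2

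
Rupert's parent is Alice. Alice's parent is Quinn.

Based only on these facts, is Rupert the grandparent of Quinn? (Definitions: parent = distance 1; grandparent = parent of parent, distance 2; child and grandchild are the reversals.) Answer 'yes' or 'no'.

Answer: no

Derivation:
Reconstructing the parent chain from the given facts:
  Quinn -> Alice -> Rupert
(each arrow means 'parent of the next')
Positions in the chain (0 = top):
  position of Quinn: 0
  position of Alice: 1
  position of Rupert: 2

Rupert is at position 2, Quinn is at position 0; signed distance (j - i) = -2.
'grandparent' requires j - i = 2. Actual distance is -2, so the relation does NOT hold.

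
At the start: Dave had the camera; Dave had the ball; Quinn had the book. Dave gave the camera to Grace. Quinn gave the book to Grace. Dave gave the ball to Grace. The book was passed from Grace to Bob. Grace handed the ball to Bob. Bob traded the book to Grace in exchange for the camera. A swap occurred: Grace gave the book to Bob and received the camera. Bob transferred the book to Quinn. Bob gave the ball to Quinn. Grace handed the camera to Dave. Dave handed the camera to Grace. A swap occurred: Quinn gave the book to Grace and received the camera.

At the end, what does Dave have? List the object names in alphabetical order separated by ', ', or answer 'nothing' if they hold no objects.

Answer: nothing

Derivation:
Tracking all object holders:
Start: camera:Dave, ball:Dave, book:Quinn
Event 1 (give camera: Dave -> Grace). State: camera:Grace, ball:Dave, book:Quinn
Event 2 (give book: Quinn -> Grace). State: camera:Grace, ball:Dave, book:Grace
Event 3 (give ball: Dave -> Grace). State: camera:Grace, ball:Grace, book:Grace
Event 4 (give book: Grace -> Bob). State: camera:Grace, ball:Grace, book:Bob
Event 5 (give ball: Grace -> Bob). State: camera:Grace, ball:Bob, book:Bob
Event 6 (swap book<->camera: now book:Grace, camera:Bob). State: camera:Bob, ball:Bob, book:Grace
Event 7 (swap book<->camera: now book:Bob, camera:Grace). State: camera:Grace, ball:Bob, book:Bob
Event 8 (give book: Bob -> Quinn). State: camera:Grace, ball:Bob, book:Quinn
Event 9 (give ball: Bob -> Quinn). State: camera:Grace, ball:Quinn, book:Quinn
Event 10 (give camera: Grace -> Dave). State: camera:Dave, ball:Quinn, book:Quinn
Event 11 (give camera: Dave -> Grace). State: camera:Grace, ball:Quinn, book:Quinn
Event 12 (swap book<->camera: now book:Grace, camera:Quinn). State: camera:Quinn, ball:Quinn, book:Grace

Final state: camera:Quinn, ball:Quinn, book:Grace
Dave holds: (nothing).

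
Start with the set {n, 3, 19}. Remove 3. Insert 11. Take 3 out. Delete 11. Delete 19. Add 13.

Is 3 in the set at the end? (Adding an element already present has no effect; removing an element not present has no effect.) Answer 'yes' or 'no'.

Tracking the set through each operation:
Start: {19, 3, n}
Event 1 (remove 3): removed. Set: {19, n}
Event 2 (add 11): added. Set: {11, 19, n}
Event 3 (remove 3): not present, no change. Set: {11, 19, n}
Event 4 (remove 11): removed. Set: {19, n}
Event 5 (remove 19): removed. Set: {n}
Event 6 (add 13): added. Set: {13, n}

Final set: {13, n} (size 2)
3 is NOT in the final set.

Answer: no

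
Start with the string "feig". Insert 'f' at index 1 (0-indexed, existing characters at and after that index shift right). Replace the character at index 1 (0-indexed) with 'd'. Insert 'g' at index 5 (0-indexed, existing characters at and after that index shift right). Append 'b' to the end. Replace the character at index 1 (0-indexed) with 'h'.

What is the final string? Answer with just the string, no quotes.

Applying each edit step by step:
Start: "feig"
Op 1 (insert 'f' at idx 1): "feig" -> "ffeig"
Op 2 (replace idx 1: 'f' -> 'd'): "ffeig" -> "fdeig"
Op 3 (insert 'g' at idx 5): "fdeig" -> "fdeigg"
Op 4 (append 'b'): "fdeigg" -> "fdeiggb"
Op 5 (replace idx 1: 'd' -> 'h'): "fdeiggb" -> "fheiggb"

Answer: fheiggb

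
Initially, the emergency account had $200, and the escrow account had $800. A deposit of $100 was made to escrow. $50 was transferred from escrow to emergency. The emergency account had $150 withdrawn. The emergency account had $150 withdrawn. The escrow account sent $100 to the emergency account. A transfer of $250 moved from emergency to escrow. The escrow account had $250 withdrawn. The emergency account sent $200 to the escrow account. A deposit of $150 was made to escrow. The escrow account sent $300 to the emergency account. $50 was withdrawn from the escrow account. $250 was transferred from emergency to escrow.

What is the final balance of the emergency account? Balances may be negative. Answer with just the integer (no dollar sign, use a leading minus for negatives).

Answer: -350

Derivation:
Tracking account balances step by step:
Start: emergency=200, escrow=800
Event 1 (deposit 100 to escrow): escrow: 800 + 100 = 900. Balances: emergency=200, escrow=900
Event 2 (transfer 50 escrow -> emergency): escrow: 900 - 50 = 850, emergency: 200 + 50 = 250. Balances: emergency=250, escrow=850
Event 3 (withdraw 150 from emergency): emergency: 250 - 150 = 100. Balances: emergency=100, escrow=850
Event 4 (withdraw 150 from emergency): emergency: 100 - 150 = -50. Balances: emergency=-50, escrow=850
Event 5 (transfer 100 escrow -> emergency): escrow: 850 - 100 = 750, emergency: -50 + 100 = 50. Balances: emergency=50, escrow=750
Event 6 (transfer 250 emergency -> escrow): emergency: 50 - 250 = -200, escrow: 750 + 250 = 1000. Balances: emergency=-200, escrow=1000
Event 7 (withdraw 250 from escrow): escrow: 1000 - 250 = 750. Balances: emergency=-200, escrow=750
Event 8 (transfer 200 emergency -> escrow): emergency: -200 - 200 = -400, escrow: 750 + 200 = 950. Balances: emergency=-400, escrow=950
Event 9 (deposit 150 to escrow): escrow: 950 + 150 = 1100. Balances: emergency=-400, escrow=1100
Event 10 (transfer 300 escrow -> emergency): escrow: 1100 - 300 = 800, emergency: -400 + 300 = -100. Balances: emergency=-100, escrow=800
Event 11 (withdraw 50 from escrow): escrow: 800 - 50 = 750. Balances: emergency=-100, escrow=750
Event 12 (transfer 250 emergency -> escrow): emergency: -100 - 250 = -350, escrow: 750 + 250 = 1000. Balances: emergency=-350, escrow=1000

Final balance of emergency: -350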